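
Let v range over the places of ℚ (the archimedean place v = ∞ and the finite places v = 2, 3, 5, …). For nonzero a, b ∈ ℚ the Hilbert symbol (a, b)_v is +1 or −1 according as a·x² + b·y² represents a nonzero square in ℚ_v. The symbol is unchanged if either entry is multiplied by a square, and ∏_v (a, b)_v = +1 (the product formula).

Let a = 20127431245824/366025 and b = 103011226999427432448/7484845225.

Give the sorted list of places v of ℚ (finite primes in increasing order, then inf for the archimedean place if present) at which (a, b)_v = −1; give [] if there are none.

[3, 7]

(a, b) ≡ (119, 42) mod (ℚ^×)²; places V = {2, 3, 5, 7, 11, 13, 17, ∞}.
(a,b)_∞: sgn(119)=+, sgn(42)=+, so +1.
(a,b)_13: α=0, u≡11; β=-2, v≡9 (mod 13); (11|13)=-1, (9|13)=+1; sign (−1)^0·-1^-2·+1^0 = +1.
(a,b)_3: α=6, u≡2; β=7, v≡2 (mod 3); (2|3)=-1, (2|3)=-1; sign (−1)^0·-1^7·-1^6 = -1.
(a,b)_11: α=-4, u≡4; β=-6, v≡4 (mod 11); (4|11)=+1, (4|11)=+1; sign (−1)^0·+1^-6·+1^-4 = +1.
(a,b)_7: α=3, u≡5; β=5, v≡6 (mod 7); (5|7)=-1, (6|7)=-1; sign (−1)^1·-1^5·-1^3 = -1.
(a,b)_2: α=14, β=25; u≡7, v≡5 (mod 8); ε(u)ε(v)=1·0, αω(v)=14·1, βω(u)=25·0; sum ≡ 0  ⇒  +1.
(a,b)_5: α=-2, u≡4; β=-2, v≡2 (mod 5); (4|5)=+1, (2|5)=-1; sign (−1)^0·+1^-2·-1^-2 = +1.
(a,b)_17: α=3, u≡5; β=4, v≡1 (mod 17); (5|17)=-1, (1|17)=+1; sign (−1)^0·-1^4·+1^3 = +1.
Ram(119, 42) = {3, 7}; no ℚ_3-point on the conic.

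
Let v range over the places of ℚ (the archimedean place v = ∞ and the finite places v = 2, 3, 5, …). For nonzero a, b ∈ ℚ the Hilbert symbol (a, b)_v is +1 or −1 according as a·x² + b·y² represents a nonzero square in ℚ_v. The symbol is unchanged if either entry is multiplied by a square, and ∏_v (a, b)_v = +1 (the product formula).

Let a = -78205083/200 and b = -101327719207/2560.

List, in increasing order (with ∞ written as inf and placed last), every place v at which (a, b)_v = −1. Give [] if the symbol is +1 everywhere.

[3, 17, 29, inf]

(a, b) ≡ (-1292646, -93670) mod (ℚ^×)²; places V = {2, 3, 5, 11, 13, 17, 19, 23, 29, ∞}.
(a,b)_2: α=-3, β=-9; u≡5, v≡5 (mod 8); ε(u)ε(v)=0·0, αω(v)=-3·1, βω(u)=-9·1; sum ≡ 0  ⇒  +1.
(a,b)_19: α=1, u≡16; β=1, v≡3 (mod 19); (16|19)=+1, (3|19)=-1; sign (−1)^1·+1^1·-1^1 = +1.
(a,b)_29: α=1, u≡25; β=1, v≡15 (mod 29); (25|29)=+1, (15|29)=-1; sign (−1)^0·+1^1·-1^1 = -1.
(a,b)_17: α=1, u≡12; β=1, v≡13 (mod 17); (12|17)=-1, (13|17)=+1; sign (−1)^0·-1^1·+1^1 = -1.
(a,b)_23: α=1, u≡22; β=2, v≡18 (mod 23); (22|23)=-1, (18|23)=+1; sign (−1)^0·-1^2·+1^1 = +1.
(a,b)_∞: sgn(-1292646)=−, sgn(-93670)=−, so -1.
(a,b)_5: α=-2, u≡4; β=-1, v≡4 (mod 5); (4|5)=+1, (4|5)=+1; sign (−1)^0·+1^-1·+1^-2 = +1.
(a,b)_11: α=2, u≡2; β=2, v≡8 (mod 11); (2|11)=-1, (8|11)=-1; sign (−1)^0·-1^2·-1^2 = +1.
(a,b)_3: α=1, u≡2; β=0, v≡2 (mod 3); (2|3)=-1, (2|3)=-1; sign (−1)^0·-1^0·-1^1 = -1.
(a,b)_13: α=0, u≡1; β=2, v≡5 (mod 13); (1|13)=+1, (5|13)=-1; sign (−1)^0·+1^2·-1^0 = +1.
(-1292646, -93670 / ℚ) ramifies at {3, 17, 29, ∞}: a division algebra.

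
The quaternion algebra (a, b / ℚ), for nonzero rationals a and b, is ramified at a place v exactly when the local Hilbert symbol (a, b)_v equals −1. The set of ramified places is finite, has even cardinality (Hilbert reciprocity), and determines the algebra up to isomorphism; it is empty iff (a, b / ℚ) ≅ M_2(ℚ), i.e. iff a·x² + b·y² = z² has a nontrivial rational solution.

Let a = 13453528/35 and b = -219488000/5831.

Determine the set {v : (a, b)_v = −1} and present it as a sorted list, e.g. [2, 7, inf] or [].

[17, 19]

(a, b) ≡ (770, -11305) mod (ℚ^×)²; places V = {2, 5, 7, 11, 17, 19, 23, ∞}.
(a,b)_7: α=-1, u≡5; β=-3, v≡1 (mod 7); (5|7)=-1, (1|7)=+1; sign (−1)^1·-1^-3·+1^-1 = +1.
(a,b)_2: α=3, β=8; u≡1, v≡7 (mod 8); ε(u)ε(v)=0·1, αω(v)=3·0, βω(u)=8·0; sum ≡ 0  ⇒  +1.
(a,b)_19: α=0, u≡10; β=3, v≡2 (mod 19); (10|19)=-1, (2|19)=-1; sign (−1)^0·-1^3·-1^0 = -1.
(a,b)_5: α=-1, u≡4; β=3, v≡1 (mod 5); (4|5)=+1, (1|5)=+1; sign (−1)^0·+1^3·+1^-1 = +1.
(a,b)_∞: sgn(770)=+, sgn(-11305)=−, so +1.
(a,b)_17: α=2, u≡6; β=-1, v≡1 (mod 17); (6|17)=-1, (1|17)=+1; sign (−1)^0·-1^-1·+1^2 = -1.
(a,b)_23: α=2, u≡11; β=0, v≡22 (mod 23); (11|23)=-1, (22|23)=-1; sign (−1)^0·-1^0·-1^2 = +1.
(a,b)_11: α=1, u≡1; β=0, v≡5 (mod 11); (1|11)=+1, (5|11)=+1; sign (−1)^0·+1^0·+1^1 = +1.
Ram(770, -11305) = {17, 19}; no ℚ_17-point on the conic.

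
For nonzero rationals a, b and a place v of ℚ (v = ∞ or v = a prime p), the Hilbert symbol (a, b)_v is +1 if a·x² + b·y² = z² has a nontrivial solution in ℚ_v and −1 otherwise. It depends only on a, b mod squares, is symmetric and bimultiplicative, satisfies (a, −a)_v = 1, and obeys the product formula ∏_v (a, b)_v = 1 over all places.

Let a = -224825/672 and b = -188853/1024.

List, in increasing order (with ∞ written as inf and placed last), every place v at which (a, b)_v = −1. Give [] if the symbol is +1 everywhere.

(a, b) ≡ (-714, -357) mod (ℚ^×)²; places V = {2, 3, 5, 7, 17, 23, ∞}.
(a,b)_∞: sgn(-714)=−, sgn(-357)=−, so -1.
(a,b)_23: α=2, u≡7; β=2, v≡22 (mod 23); (7|23)=-1, (22|23)=-1; sign (−1)^0·-1^2·-1^2 = +1.
(a,b)_17: α=1, u≡2; β=1, v≡15 (mod 17); (2|17)=+1, (15|17)=+1; sign (−1)^0·+1^1·+1^1 = +1.
(a,b)_3: α=-1, u≡2; β=1, v≡1 (mod 3); (2|3)=-1, (1|3)=+1; sign (−1)^1·-1^1·+1^-1 = +1.
(a,b)_7: α=-1, u≡3; β=1, v≡3 (mod 7); (3|7)=-1, (3|7)=-1; sign (−1)^1·-1^1·-1^-1 = -1.
(a,b)_5: α=2, u≡1; β=0, v≡3 (mod 5); (1|5)=+1, (3|5)=-1; sign (−1)^0·+1^0·-1^2 = +1.
(a,b)_2: α=-5, β=-10; u≡3, v≡3 (mod 8); ε(u)ε(v)=1·1, αω(v)=-5·1, βω(u)=-10·1; sum ≡ 0  ⇒  +1.
(-714, -357 / ℚ) ramifies at {7, ∞}: a division algebra.

[7, inf]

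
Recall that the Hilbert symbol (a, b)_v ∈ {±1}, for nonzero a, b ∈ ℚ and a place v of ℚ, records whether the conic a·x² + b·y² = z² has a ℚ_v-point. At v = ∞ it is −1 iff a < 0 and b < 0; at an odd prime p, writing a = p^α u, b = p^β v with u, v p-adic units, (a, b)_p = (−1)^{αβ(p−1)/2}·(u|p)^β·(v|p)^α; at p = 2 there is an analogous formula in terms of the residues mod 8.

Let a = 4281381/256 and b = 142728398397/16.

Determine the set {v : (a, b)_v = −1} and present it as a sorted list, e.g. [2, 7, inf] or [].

Mod squares: a ≡ 475709, b ≡ 11584157. Check v ∈ {∞, 2, 3, 13, 17, 23, 37, 43, 53}.
v=17: a=17^0·(≡16), b=17^1·(≡6) mod 17; (16|17)=+1, (6|17)=-1; (−1)^{0·1·8}·(+1)^1·(-1)^0 = +1.
v=13: a=13^1·(≡11), b=13^1·(≡9) mod 13; (11|13)=-1, (9|13)=+1; (−1)^{1·1·6}·(-1)^1·(+1)^1 = -1.
v=∞: 475709 > 0 and 11584157 > 0  ⇒  (a,b)_∞ = +1.
v=3: a=3^2·(≡2), b=3^2·(≡2) mod 3; (2|3)=-1, (2|3)=-1; (−1)^{2·2·1}·(-1)^2·(-1)^2 = +1.
v=53: a=53^0·(≡19), b=53^1·(≡45) mod 53; (19|53)=-1, (45|53)=-1; (−1)^{0·1·26}·(-1)^1·(-1)^0 = -1.
v=2: v_2(a)=-8, v_2(b)=-4; units ≡ 5, 5 (mod 8); ε·ε+αω+βω = 0·0+-8·1+-4·1 ≡ 0  ⇒  (a,b)_2 = +1.
v=37: a=37^1·(≡20), b=37^2·(≡16) mod 37; (20|37)=-1, (16|37)=+1; (−1)^{1·2·18}·(-1)^2·(+1)^1 = +1.
v=23: a=23^1·(≡18), b=23^1·(≡5) mod 23; (18|23)=+1, (5|23)=-1; (−1)^{1·1·11}·(+1)^1·(-1)^1 = +1.
v=43: a=43^1·(≡32), b=43^1·(≡38) mod 43; (32|43)=-1, (38|43)=+1; (−1)^{1·1·21}·(-1)^1·(+1)^1 = +1.
Ram(475709, 11584157) = {13, 53}; no ℚ_13-point on the conic.

[13, 53]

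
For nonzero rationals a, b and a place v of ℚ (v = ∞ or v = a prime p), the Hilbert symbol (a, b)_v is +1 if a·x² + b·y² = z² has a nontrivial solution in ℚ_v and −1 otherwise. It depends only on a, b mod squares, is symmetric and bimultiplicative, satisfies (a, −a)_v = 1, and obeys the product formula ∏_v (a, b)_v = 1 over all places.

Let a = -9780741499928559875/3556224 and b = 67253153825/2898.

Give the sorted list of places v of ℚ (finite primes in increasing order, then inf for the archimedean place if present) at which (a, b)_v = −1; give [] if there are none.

Mod squares: a ≡ -2170, b ≡ 1427426. Check v ∈ {∞, 2, 3, 5, 7, 11, 13, 19, 23, 31, 41}.
v=41: a=41^4·(≡29), b=41^2·(≡17) mod 41; (29|41)=-1, (17|41)=-1; (−1)^{4·2·20}·(-1)^2·(-1)^4 = +1.
v=31: a=31^1·(≡23), b=31^1·(≡21) mod 31; (23|31)=-1, (21|31)=-1; (−1)^{1·1·15}·(-1)^1·(-1)^1 = -1.
v=19: a=19^2·(≡12), b=19^2·(≡2) mod 19; (12|19)=-1, (2|19)=-1; (−1)^{2·2·9}·(-1)^2·(-1)^2 = +1.
v=3: a=3^-4·(≡2), b=3^-2·(≡2) mod 3; (2|3)=-1, (2|3)=-1; (−1)^{-4·-2·1}·(-1)^-2·(-1)^-4 = +1.
v=11: a=11^4·(≡8), b=11^1·(≡8) mod 11; (8|11)=-1, (8|11)=-1; (−1)^{4·1·5}·(-1)^1·(-1)^4 = -1.
v=∞: -2170 < 0 and 1427426 > 0  ⇒  (a,b)_∞ = +1.
v=2: v_2(a)=-7, v_2(b)=-1; units ≡ 3, 1 (mod 8); ε·ε+αω+βω = 1·0+-7·0+-1·1 ≡ 1  ⇒  (a,b)_2 = -1.
v=23: a=23^0·(≡20), b=23^-1·(≡9) mod 23; (20|23)=-1, (9|23)=+1; (−1)^{0·-1·11}·(-1)^-1·(+1)^0 = -1.
v=5: a=5^3·(≡4), b=5^2·(≡1) mod 5; (4|5)=+1, (1|5)=+1; (−1)^{3·2·2}·(+1)^2·(+1)^3 = +1.
v=13: a=13^2·(≡3), b=13^1·(≡3) mod 13; (3|13)=+1, (3|13)=+1; (−1)^{2·1·6}·(+1)^1·(+1)^2 = +1.
v=7: a=7^-3·(≡6), b=7^-1·(≡4) mod 7; (6|7)=-1, (4|7)=+1; (−1)^{-3·-1·3}·(-1)^-1·(+1)^-3 = +1.
(-2170, 1427426 / ℚ) ramifies at {2, 11, 23, 31}: a division algebra.

[2, 11, 23, 31]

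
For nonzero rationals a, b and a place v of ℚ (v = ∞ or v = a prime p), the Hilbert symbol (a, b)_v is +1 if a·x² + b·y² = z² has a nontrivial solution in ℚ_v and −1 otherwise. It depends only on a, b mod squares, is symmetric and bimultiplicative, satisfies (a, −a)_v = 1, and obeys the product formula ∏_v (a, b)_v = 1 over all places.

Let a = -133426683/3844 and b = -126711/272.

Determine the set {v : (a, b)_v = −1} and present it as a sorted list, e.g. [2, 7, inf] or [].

(a, b) ≡ (-3, -663) mod (ℚ^×)²; places V = {2, 3, 13, 17, 19, 31, ∞}.
(a,b)_2: α=-2, β=-4; u≡5, v≡1 (mod 8); ε(u)ε(v)=0·0, αω(v)=-2·0, βω(u)=-4·1; sum ≡ 0  ⇒  +1.
(a,b)_∞: sgn(-3)=−, sgn(-663)=−, so -1.
(a,b)_13: α=2, u≡1; β=1, v≡10 (mod 13); (1|13)=+1, (10|13)=+1; sign (−1)^0·+1^1·+1^2 = +1.
(a,b)_31: α=-2, u≡19; β=0, v≡2 (mod 31); (19|31)=+1, (2|31)=+1; sign (−1)^0·+1^0·+1^-2 = +1.
(a,b)_3: α=7, u≡2; β=3, v≡1 (mod 3); (2|3)=-1, (1|3)=+1; sign (−1)^1·-1^3·+1^7 = +1.
(a,b)_17: α=0, u≡5; β=-1, v≡10 (mod 17); (5|17)=-1, (10|17)=-1; sign (−1)^0·-1^-1·-1^0 = -1.
(a,b)_19: α=2, u≡7; β=2, v≡8 (mod 19); (7|19)=+1, (8|19)=-1; sign (−1)^0·+1^2·-1^2 = +1.
Ram(-3, -663) = {17, ∞}; no ℚ_17-point on the conic.

[17, inf]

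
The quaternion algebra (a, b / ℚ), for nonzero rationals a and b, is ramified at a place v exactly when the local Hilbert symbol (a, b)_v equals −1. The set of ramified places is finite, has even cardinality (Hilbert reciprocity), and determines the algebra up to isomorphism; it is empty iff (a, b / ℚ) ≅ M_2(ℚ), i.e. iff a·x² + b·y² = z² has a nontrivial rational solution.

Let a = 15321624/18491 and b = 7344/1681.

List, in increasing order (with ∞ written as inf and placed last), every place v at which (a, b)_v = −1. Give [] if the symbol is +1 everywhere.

Mod squares: a ≡ 66, b ≡ 51. Check v ∈ {∞, 2, 3, 11, 17, 41, 47}.
v=3: a=3^1·(≡1), b=3^3·(≡2) mod 3; (1|3)=+1, (2|3)=-1; (−1)^{1·3·1}·(+1)^3·(-1)^1 = +1.
v=41: a=41^-2·(≡8), b=41^-2·(≡5) mod 41; (8|41)=+1, (5|41)=+1; (−1)^{-2·-2·20}·(+1)^-2·(+1)^-2 = +1.
v=∞: 66 > 0 and 51 > 0  ⇒  (a,b)_∞ = +1.
v=11: a=11^-1·(≡6), b=11^0·(≡2) mod 11; (6|11)=-1, (2|11)=-1; (−1)^{-1·0·5}·(-1)^0·(-1)^-1 = -1.
v=2: v_2(a)=3, v_2(b)=4; units ≡ 1, 3 (mod 8); ε·ε+αω+βω = 0·1+3·1+4·0 ≡ 1  ⇒  (a,b)_2 = -1.
v=47: a=47^2·(≡46), b=47^0·(≡16) mod 47; (46|47)=-1, (16|47)=+1; (−1)^{2·0·23}·(-1)^0·(+1)^2 = +1.
v=17: a=17^2·(≡15), b=17^1·(≡5) mod 17; (15|17)=+1, (5|17)=-1; (−1)^{2·1·8}·(+1)^1·(-1)^2 = +1.
(66, 51 / ℚ) ramifies at {2, 11}: a division algebra.

[2, 11]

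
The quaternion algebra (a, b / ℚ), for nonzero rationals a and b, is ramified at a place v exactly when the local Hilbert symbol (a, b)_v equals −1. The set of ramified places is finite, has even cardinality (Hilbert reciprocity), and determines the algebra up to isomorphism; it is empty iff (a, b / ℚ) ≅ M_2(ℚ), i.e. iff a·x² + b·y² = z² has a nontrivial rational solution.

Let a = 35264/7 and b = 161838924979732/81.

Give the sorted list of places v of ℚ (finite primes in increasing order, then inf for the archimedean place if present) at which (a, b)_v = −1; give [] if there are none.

[7, 29]

(a, b) ≡ (3857, 133) mod (ℚ^×)²; places V = {2, 3, 7, 11, 13, 19, 29, ∞}.
(a,b)_3: α=0, u≡2; β=-4, v≡1 (mod 3); (2|3)=-1, (1|3)=+1; sign (−1)^0·-1^-4·+1^0 = +1.
(a,b)_29: α=1, u≡8; β=2, v≡26 (mod 29); (8|29)=-1, (26|29)=-1; sign (−1)^0·-1^2·-1^1 = -1.
(a,b)_2: α=6, β=2; u≡1, v≡5 (mod 8); ε(u)ε(v)=0·0, αω(v)=6·1, βω(u)=2·0; sum ≡ 0  ⇒  +1.
(a,b)_∞: sgn(3857)=+, sgn(133)=+, so +1.
(a,b)_13: α=0, u≡3; β=2, v≡9 (mod 13); (3|13)=+1, (9|13)=+1; sign (−1)^0·+1^2·+1^0 = +1.
(a,b)_19: α=1, u≡10; β=3, v≡1 (mod 19); (10|19)=-1, (1|19)=+1; sign (−1)^1·-1^3·+1^1 = +1.
(a,b)_7: α=-1, u≡5; β=3, v≡5 (mod 7); (5|7)=-1, (5|7)=-1; sign (−1)^1·-1^3·-1^-1 = -1.
(a,b)_11: α=0, u≡6; β=2, v≡9 (mod 11); (6|11)=-1, (9|11)=+1; sign (−1)^0·-1^2·+1^0 = +1.
(3857, 133 / ℚ) ramifies at {7, 29}: a division algebra.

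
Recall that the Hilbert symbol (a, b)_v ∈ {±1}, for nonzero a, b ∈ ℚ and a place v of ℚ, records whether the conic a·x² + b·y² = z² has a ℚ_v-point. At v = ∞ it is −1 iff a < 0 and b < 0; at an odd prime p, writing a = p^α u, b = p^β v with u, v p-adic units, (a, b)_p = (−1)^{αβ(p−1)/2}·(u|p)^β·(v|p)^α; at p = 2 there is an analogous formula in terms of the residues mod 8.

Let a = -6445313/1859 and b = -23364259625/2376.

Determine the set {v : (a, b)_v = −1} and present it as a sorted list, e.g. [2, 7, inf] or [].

[2, 3, 5, 7, 11, 29, 43, inf]

Mod squares: a ≡ -1446907, b ≡ -1258809090. Check v ∈ {∞, 2, 3, 5, 7, 11, 13, 19, 23, 29, 43}.
v=2: v_2(a)=0, v_2(b)=-3; units ≡ 5, 7 (mod 8); ε·ε+αω+βω = 0·1+0·0+-3·1 ≡ 1  ⇒  (a,b)_2 = -1.
v=3: a=3^0·(≡2), b=3^-3·(≡1) mod 3; (2|3)=-1, (1|3)=+1; (−1)^{0·-3·1}·(-1)^-3·(+1)^0 = -1.
v=7: a=7^3·(≡1), b=7^3·(≡1) mod 7; (1|7)=+1, (1|7)=+1; (−1)^{3·3·3}·(+1)^3·(+1)^3 = -1.
v=11: a=11^-1·(≡4), b=11^-1·(≡9) mod 11; (4|11)=+1, (9|11)=+1; (−1)^{-1·-1·5}·(+1)^-1·(+1)^-1 = -1.
v=∞: -1446907 < 0 and -1258809090 < 0  ⇒  (a,b)_∞ = -1.
v=43: a=43^1·(≡5), b=43^1·(≡20) mod 43; (5|43)=-1, (20|43)=-1; (−1)^{1·1·21}·(-1)^1·(-1)^1 = -1.
v=13: a=13^-2·(≡2), b=13^0·(≡6) mod 13; (2|13)=-1, (6|13)=-1; (−1)^{-2·0·6}·(-1)^0·(-1)^-2 = +1.
v=23: a=23^1·(≡17), b=23^1·(≡2) mod 23; (17|23)=-1, (2|23)=+1; (−1)^{1·1·11}·(-1)^1·(+1)^1 = +1.
v=5: a=5^0·(≡3), b=5^3·(≡3) mod 5; (3|5)=-1, (3|5)=-1; (−1)^{0·3·2}·(-1)^3·(-1)^0 = -1.
v=29: a=29^0·(≡8), b=29^1·(≡8) mod 29; (8|29)=-1, (8|29)=-1; (−1)^{0·1·14}·(-1)^1·(-1)^0 = -1.
v=19: a=19^1·(≡13), b=19^1·(≡4) mod 19; (13|19)=-1, (4|19)=+1; (−1)^{1·1·9}·(-1)^1·(+1)^1 = +1.
|Ram(-1446907, -1258809090)| = 8, even; anisotropic at {2, 3, 5, 7, 11, 29, 43, ∞}.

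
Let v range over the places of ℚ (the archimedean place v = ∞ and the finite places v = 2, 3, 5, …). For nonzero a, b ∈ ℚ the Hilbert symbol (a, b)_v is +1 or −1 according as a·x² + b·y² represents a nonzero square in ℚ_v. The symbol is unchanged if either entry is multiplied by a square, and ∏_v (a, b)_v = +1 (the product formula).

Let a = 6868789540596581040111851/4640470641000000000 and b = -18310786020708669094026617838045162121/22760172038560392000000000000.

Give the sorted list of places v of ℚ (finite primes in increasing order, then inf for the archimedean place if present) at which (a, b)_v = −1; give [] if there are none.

[2, 5, 13, 23]

(a, b) ≡ (2990, -2) mod (ℚ^×)²; places V = {2, 3, 5, 7, 13, 17, 23, 29, 41, 47, ∞}.
(a,b)_17: α=2, u≡1; β=2, v≡9 (mod 17); (1|17)=+1, (9|17)=+1; sign (−1)^0·+1^2·+1^2 = +1.
(a,b)_47: α=4, u≡39; β=6, v≡10 (mod 47); (39|47)=-1, (10|47)=-1; sign (−1)^0·-1^6·-1^4 = +1.
(a,b)_5: α=-9, u≡3; β=-12, v≡2 (mod 5); (3|5)=-1, (2|5)=-1; sign (−1)^0·-1^-12·-1^-9 = -1.
(a,b)_∞: sgn(2990)=+, sgn(-2)=−, so +1.
(a,b)_41: α=4, u≡22; β=6, v≡31 (mod 41); (22|41)=-1, (31|41)=+1; sign (−1)^0·-1^6·+1^4 = +1.
(a,b)_29: α=-4, u≡2; β=-6, v≡12 (mod 29); (2|29)=-1, (12|29)=-1; sign (−1)^0·-1^-6·-1^-4 = +1.
(a,b)_3: α=-8, u≡2; β=-14, v≡1 (mod 3); (2|3)=-1, (1|3)=+1; sign (−1)^0·-1^-14·+1^-8 = +1.
(a,b)_2: α=-9, β=-15; u≡7, v≡7 (mod 8); ε(u)ε(v)=1·1, αω(v)=-9·0, βω(u)=-15·0; sum ≡ 1  ⇒  -1.
(a,b)_7: α=8, u≡4; β=12, v≡3 (mod 7); (4|7)=+1, (3|7)=-1; sign (−1)^0·+1^12·-1^8 = +1.
(a,b)_13: α=1, u≡3; β=2, v≡11 (mod 13); (3|13)=+1, (11|13)=-1; sign (−1)^0·+1^2·-1^1 = -1.
(a,b)_23: α=1, u≡5; β=2, v≡5 (mod 23); (5|23)=-1, (5|23)=-1; sign (−1)^0·-1^2·-1^1 = -1.
|Ram(2990, -2)| = 4, even; anisotropic at {2, 5, 13, 23}.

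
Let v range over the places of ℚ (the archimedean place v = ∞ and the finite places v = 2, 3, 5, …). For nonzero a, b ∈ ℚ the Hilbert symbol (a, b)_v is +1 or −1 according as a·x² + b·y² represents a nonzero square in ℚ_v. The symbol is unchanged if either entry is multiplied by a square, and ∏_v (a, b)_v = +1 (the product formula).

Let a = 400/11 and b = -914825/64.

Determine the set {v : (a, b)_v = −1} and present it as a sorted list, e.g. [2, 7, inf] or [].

Mod squares: a ≡ 11, b ≡ -36593. Check v ∈ {∞, 2, 5, 11, 23, 37, 43}.
v=2: v_2(a)=4, v_2(b)=-6; units ≡ 3, 7 (mod 8); ε·ε+αω+βω = 1·1+4·0+-6·1 ≡ 1  ⇒  (a,b)_2 = -1.
v=23: a=23^0·(≡5), b=23^1·(≡20) mod 23; (5|23)=-1, (20|23)=-1; (−1)^{0·1·11}·(-1)^1·(-1)^0 = -1.
v=37: a=37^0·(≡33), b=37^1·(≡12) mod 37; (33|37)=+1, (12|37)=+1; (−1)^{0·1·18}·(+1)^1·(+1)^0 = +1.
v=5: a=5^2·(≡1), b=5^2·(≡3) mod 5; (1|5)=+1, (3|5)=-1; (−1)^{2·2·2}·(+1)^2·(-1)^2 = +1.
v=11: a=11^-1·(≡4), b=11^0·(≡5) mod 11; (4|11)=+1, (5|11)=+1; (−1)^{-1·0·5}·(+1)^0·(+1)^-1 = +1.
v=∞: 11 > 0 and -36593 < 0  ⇒  (a,b)_∞ = +1.
v=43: a=43^0·(≡9), b=43^1·(≡23) mod 43; (9|43)=+1, (23|43)=+1; (−1)^{0·1·21}·(+1)^1·(+1)^0 = +1.
(11, -36593 / ℚ) ramifies at {2, 23}: a division algebra.

[2, 23]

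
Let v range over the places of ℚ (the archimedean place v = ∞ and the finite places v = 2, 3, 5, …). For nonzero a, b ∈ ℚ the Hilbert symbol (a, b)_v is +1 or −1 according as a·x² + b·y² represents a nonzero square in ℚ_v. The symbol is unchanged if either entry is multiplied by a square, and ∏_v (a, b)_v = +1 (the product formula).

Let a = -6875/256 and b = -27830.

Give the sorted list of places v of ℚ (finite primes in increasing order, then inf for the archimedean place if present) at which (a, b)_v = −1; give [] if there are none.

[2, inf]

Mod squares: a ≡ -11, b ≡ -230. Check v ∈ {∞, 2, 5, 11, 23}.
v=23: a=23^0·(≡16), b=23^1·(≡9) mod 23; (16|23)=+1, (9|23)=+1; (−1)^{0·1·11}·(+1)^1·(+1)^0 = +1.
v=∞: -11 < 0 and -230 < 0  ⇒  (a,b)_∞ = -1.
v=11: a=11^1·(≡8), b=11^2·(≡1) mod 11; (8|11)=-1, (1|11)=+1; (−1)^{1·2·5}·(-1)^2·(+1)^1 = +1.
v=5: a=5^4·(≡4), b=5^1·(≡4) mod 5; (4|5)=+1, (4|5)=+1; (−1)^{4·1·2}·(+1)^1·(+1)^4 = +1.
v=2: v_2(a)=-8, v_2(b)=1; units ≡ 5, 5 (mod 8); ε·ε+αω+βω = 0·0+-8·1+1·1 ≡ 1  ⇒  (a,b)_2 = -1.
Ram(-11, -230) = {2, ∞}; no ℚ_2-point on the conic.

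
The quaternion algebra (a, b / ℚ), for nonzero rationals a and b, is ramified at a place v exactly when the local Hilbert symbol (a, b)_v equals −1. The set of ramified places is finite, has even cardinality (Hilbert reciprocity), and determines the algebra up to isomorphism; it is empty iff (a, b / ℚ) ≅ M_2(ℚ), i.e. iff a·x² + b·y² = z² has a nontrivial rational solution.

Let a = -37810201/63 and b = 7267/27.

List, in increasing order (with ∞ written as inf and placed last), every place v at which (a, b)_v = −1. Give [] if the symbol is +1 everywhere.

[3, 7]

Mod squares: a ≡ -7, b ≡ 129. Check v ∈ {∞, 2, 3, 7, 11, 13, 43}.
v=∞: -7 < 0 and 129 > 0  ⇒  (a,b)_∞ = +1.
v=13: a=13^2·(≡6), b=13^2·(≡4) mod 13; (6|13)=-1, (4|13)=+1; (−1)^{2·2·6}·(-1)^2·(+1)^2 = +1.
v=43: a=43^2·(≡16), b=43^1·(≡19) mod 43; (16|43)=+1, (19|43)=-1; (−1)^{2·1·21}·(+1)^1·(-1)^2 = +1.
v=3: a=3^-2·(≡2), b=3^-3·(≡1) mod 3; (2|3)=-1, (1|3)=+1; (−1)^{-2·-3·1}·(-1)^-3·(+1)^-2 = -1.
v=2: v_2(a)=0, v_2(b)=0; units ≡ 1, 1 (mod 8); ε·ε+αω+βω = 0·0+0·0+0·0 ≡ 0  ⇒  (a,b)_2 = +1.
v=7: a=7^-1·(≡6), b=7^0·(≡6) mod 7; (6|7)=-1, (6|7)=-1; (−1)^{-1·0·3}·(-1)^0·(-1)^-1 = -1.
v=11: a=11^2·(≡5), b=11^0·(≡8) mod 11; (5|11)=+1, (8|11)=-1; (−1)^{2·0·5}·(+1)^0·(-1)^2 = +1.
(-7, 129 / ℚ) ramifies at {3, 7}: a division algebra.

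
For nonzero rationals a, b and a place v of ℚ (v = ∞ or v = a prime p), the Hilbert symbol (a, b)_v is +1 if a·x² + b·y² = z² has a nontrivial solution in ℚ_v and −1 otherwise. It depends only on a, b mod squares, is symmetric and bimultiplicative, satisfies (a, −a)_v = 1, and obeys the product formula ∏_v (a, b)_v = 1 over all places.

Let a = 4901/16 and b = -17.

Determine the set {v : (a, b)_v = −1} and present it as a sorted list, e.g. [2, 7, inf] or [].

(a, b) ≡ (29, -17) mod (ℚ^×)²; places V = {2, 13, 17, 29, ∞}.
(a,b)_13: α=2, u≡1; β=0, v≡9 (mod 13); (1|13)=+1, (9|13)=+1; sign (−1)^0·+1^0·+1^2 = +1.
(a,b)_2: α=-4, β=0; u≡5, v≡7 (mod 8); ε(u)ε(v)=0·1, αω(v)=-4·0, βω(u)=0·1; sum ≡ 0  ⇒  +1.
(a,b)_29: α=1, u≡16; β=0, v≡12 (mod 29); (16|29)=+1, (12|29)=-1; sign (−1)^0·+1^0·-1^1 = -1.
(a,b)_∞: sgn(29)=+, sgn(-17)=−, so +1.
(a,b)_17: α=0, u≡12; β=1, v≡16 (mod 17); (12|17)=-1, (16|17)=+1; sign (−1)^0·-1^1·+1^0 = -1.
Ram(29, -17) = {17, 29}; no ℚ_17-point on the conic.

[17, 29]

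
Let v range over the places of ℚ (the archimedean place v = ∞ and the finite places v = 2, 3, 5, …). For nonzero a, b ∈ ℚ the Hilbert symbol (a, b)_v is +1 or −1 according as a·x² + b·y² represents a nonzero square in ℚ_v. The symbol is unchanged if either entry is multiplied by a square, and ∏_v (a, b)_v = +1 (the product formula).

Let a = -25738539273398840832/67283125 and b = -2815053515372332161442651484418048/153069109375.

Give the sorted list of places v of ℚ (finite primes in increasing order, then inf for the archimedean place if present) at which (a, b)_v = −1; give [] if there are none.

Mod squares: a ≡ -10166, b ≡ -33649. Check v ∈ {∞, 2, 3, 5, 7, 11, 13, 17, 19, 23, 29, 31}.
v=5: a=5^-4·(≡1), b=5^-6·(≡4) mod 5; (1|5)=+1, (4|5)=+1; (−1)^{-4·-6·2}·(+1)^-6·(+1)^-4 = +1.
v=19: a=19^2·(≡18), b=19^3·(≡3) mod 19; (18|19)=-1, (3|19)=-1; (−1)^{2·3·9}·(-1)^3·(-1)^2 = -1.
v=7: a=7^-2·(≡3), b=7^-3·(≡1) mod 7; (3|7)=-1, (1|7)=+1; (−1)^{-2·-3·3}·(-1)^-3·(+1)^-2 = -1.
v=23: a=23^3·(≡13), b=23^5·(≡16) mod 23; (13|23)=+1, (16|23)=+1; (−1)^{3·5·11}·(+1)^5·(+1)^3 = -1.
v=31: a=31^4·(≡10), b=31^6·(≡6) mod 31; (10|31)=+1, (6|31)=-1; (−1)^{4·6·15}·(+1)^6·(-1)^4 = +1.
v=∞: -10166 < 0 and -33649 < 0  ⇒  (a,b)_∞ = -1.
v=17: a=17^1·(≡10), b=17^2·(≡5) mod 17; (10|17)=-1, (5|17)=-1; (−1)^{1·2·8}·(-1)^2·(-1)^1 = -1.
v=29: a=29^0·(≡13), b=29^2·(≡22) mod 29; (13|29)=+1, (22|29)=+1; (−1)^{0·2·14}·(+1)^2·(+1)^0 = +1.
v=13: a=13^-3·(≡7), b=13^-4·(≡6) mod 13; (7|13)=-1, (6|13)=-1; (−1)^{-3·-4·6}·(-1)^-4·(-1)^-3 = -1.
v=2: v_2(a)=9, v_2(b)=12; units ≡ 5, 7 (mod 8); ε·ε+αω+βω = 0·1+9·0+12·1 ≡ 0  ⇒  (a,b)_2 = +1.
v=3: a=3^6·(≡1), b=3^8·(≡2) mod 3; (1|3)=+1, (2|3)=-1; (−1)^{6·8·1}·(+1)^8·(-1)^6 = +1.
v=11: a=11^0·(≡3), b=11^1·(≡6) mod 11; (3|11)=+1, (6|11)=-1; (−1)^{0·1·5}·(+1)^1·(-1)^0 = +1.
Ram(-10166, -33649) = {7, 13, 17, 19, 23, ∞}; no ℚ_7-point on the conic.

[7, 13, 17, 19, 23, inf]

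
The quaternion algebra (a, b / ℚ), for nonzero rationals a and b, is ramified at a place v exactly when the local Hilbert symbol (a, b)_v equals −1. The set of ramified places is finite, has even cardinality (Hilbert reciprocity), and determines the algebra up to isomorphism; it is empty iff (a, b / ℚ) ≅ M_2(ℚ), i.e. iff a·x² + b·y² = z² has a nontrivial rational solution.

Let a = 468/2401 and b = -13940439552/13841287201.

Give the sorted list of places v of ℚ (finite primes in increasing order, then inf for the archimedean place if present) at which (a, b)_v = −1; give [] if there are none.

Mod squares: a ≡ 13, b ≡ -442. Check v ∈ {∞, 2, 3, 7, 13, 17}.
v=∞: 13 > 0 and -442 < 0  ⇒  (a,b)_∞ = +1.
v=7: a=7^-4·(≡6), b=7^-12·(≡3) mod 7; (6|7)=-1, (3|7)=-1; (−1)^{-4·-12·3}·(-1)^-12·(-1)^-4 = +1.
v=17: a=17^0·(≡15), b=17^1·(≡13) mod 17; (15|17)=+1, (13|17)=+1; (−1)^{0·1·8}·(+1)^1·(+1)^0 = +1.
v=2: v_2(a)=2, v_2(b)=9; units ≡ 5, 3 (mod 8); ε·ε+αω+βω = 0·1+2·1+9·1 ≡ 1  ⇒  (a,b)_2 = -1.
v=13: a=13^1·(≡4), b=13^3·(≡6) mod 13; (4|13)=+1, (6|13)=-1; (−1)^{1·3·6}·(+1)^3·(-1)^1 = -1.
v=3: a=3^2·(≡1), b=3^6·(≡2) mod 3; (1|3)=+1, (2|3)=-1; (−1)^{2·6·1}·(+1)^6·(-1)^2 = +1.
Ram(13, -442) = {2, 13}; no ℚ_2-point on the conic.

[2, 13]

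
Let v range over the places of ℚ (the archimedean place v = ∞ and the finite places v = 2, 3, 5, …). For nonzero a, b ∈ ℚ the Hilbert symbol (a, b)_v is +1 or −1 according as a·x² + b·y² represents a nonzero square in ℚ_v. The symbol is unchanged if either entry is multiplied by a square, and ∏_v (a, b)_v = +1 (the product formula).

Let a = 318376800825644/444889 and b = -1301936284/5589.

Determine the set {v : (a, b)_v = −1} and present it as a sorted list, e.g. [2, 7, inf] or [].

Mod squares: a ≡ 11, b ≡ -1533939. Check v ∈ {∞, 2, 3, 11, 23, 29, 43, 47}.
v=23: a=23^-2·(≡7), b=23^-1·(≡17) mod 23; (7|23)=-1, (17|23)=-1; (−1)^{-2·-1·11}·(-1)^-1·(-1)^-2 = -1.
v=43: a=43^2·(≡41), b=43^1·(≡41) mod 43; (41|43)=+1, (41|43)=+1; (−1)^{2·1·21}·(+1)^1·(+1)^2 = +1.
v=47: a=47^2·(≡39), b=47^1·(≡25) mod 47; (39|47)=-1, (25|47)=+1; (−1)^{2·1·23}·(-1)^1·(+1)^2 = -1.
v=2: v_2(a)=2, v_2(b)=2; units ≡ 3, 5 (mod 8); ε·ε+αω+βω = 1·0+2·1+2·1 ≡ 0  ⇒  (a,b)_2 = +1.
v=11: a=11^7·(≡5), b=11^5·(≡1) mod 11; (5|11)=+1, (1|11)=+1; (−1)^{7·5·5}·(+1)^5·(+1)^7 = -1.
v=29: a=29^-2·(≡21), b=29^0·(≡24) mod 29; (21|29)=-1, (24|29)=+1; (−1)^{-2·0·14}·(-1)^0·(+1)^-2 = +1.
v=3: a=3^0·(≡2), b=3^-5·(≡1) mod 3; (2|3)=-1, (1|3)=+1; (−1)^{0·-5·1}·(-1)^-5·(+1)^0 = -1.
v=∞: 11 > 0 and -1533939 < 0  ⇒  (a,b)_∞ = +1.
Ram(11, -1533939) = {3, 11, 23, 47}; no ℚ_3-point on the conic.

[3, 11, 23, 47]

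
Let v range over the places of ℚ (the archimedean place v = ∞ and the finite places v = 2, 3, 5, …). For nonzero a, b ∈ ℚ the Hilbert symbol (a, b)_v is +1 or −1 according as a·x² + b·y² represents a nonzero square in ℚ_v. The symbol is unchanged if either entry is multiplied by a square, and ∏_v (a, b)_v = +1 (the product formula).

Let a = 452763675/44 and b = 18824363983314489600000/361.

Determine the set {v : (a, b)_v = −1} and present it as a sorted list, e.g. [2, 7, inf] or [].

Mod squares: a ≡ 33, b ≡ 10010. Check v ∈ {∞, 2, 3, 5, 7, 11, 13, 19, 23}.
v=11: a=11^-1·(≡3), b=11^1·(≡7) mod 11; (3|11)=+1, (7|11)=-1; (−1)^{-1·1·5}·(+1)^1·(-1)^-1 = +1.
v=7: a=7^2·(≡6), b=7^5·(≡4) mod 7; (6|7)=-1, (4|7)=+1; (−1)^{2·5·3}·(-1)^5·(+1)^2 = -1.
v=5: a=5^2·(≡3), b=5^5·(≡2) mod 5; (3|5)=-1, (2|5)=-1; (−1)^{2·5·2}·(-1)^5·(-1)^2 = -1.
v=2: v_2(a)=-2, v_2(b)=11; units ≡ 1, 5 (mod 8); ε·ε+αω+βω = 0·0+-2·1+11·0 ≡ 0  ⇒  (a,b)_2 = +1.
v=13: a=13^2·(≡7), b=13^5·(≡1) mod 13; (7|13)=-1, (1|13)=+1; (−1)^{2·5·6}·(-1)^5·(+1)^2 = -1.
v=23: a=23^0·(≡21), b=23^2·(≡19) mod 23; (21|23)=-1, (19|23)=-1; (−1)^{0·2·11}·(-1)^2·(-1)^0 = +1.
v=3: a=3^7·(≡2), b=3^4·(≡2) mod 3; (2|3)=-1, (2|3)=-1; (−1)^{7·4·1}·(-1)^4·(-1)^7 = -1.
v=19: a=19^0·(≡13), b=19^-2·(≡5) mod 19; (13|19)=-1, (5|19)=+1; (−1)^{0·-2·9}·(-1)^-2·(+1)^0 = +1.
v=∞: 33 > 0 and 10010 > 0  ⇒  (a,b)_∞ = +1.
|Ram(33, 10010)| = 4, even; anisotropic at {3, 5, 7, 13}.

[3, 5, 7, 13]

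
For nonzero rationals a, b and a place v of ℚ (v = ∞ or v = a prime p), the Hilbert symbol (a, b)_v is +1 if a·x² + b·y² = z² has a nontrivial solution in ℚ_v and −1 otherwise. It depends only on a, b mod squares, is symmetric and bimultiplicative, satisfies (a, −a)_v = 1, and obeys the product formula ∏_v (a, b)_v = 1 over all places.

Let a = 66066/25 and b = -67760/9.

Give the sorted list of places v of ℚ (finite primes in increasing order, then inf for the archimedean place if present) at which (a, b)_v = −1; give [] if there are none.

Mod squares: a ≡ 546, b ≡ -35. Check v ∈ {∞, 2, 3, 5, 7, 11, 13}.
v=13: a=13^1·(≡1), b=13^0·(≡1) mod 13; (1|13)=+1, (1|13)=+1; (−1)^{1·0·6}·(+1)^0·(+1)^1 = +1.
v=3: a=3^1·(≡2), b=3^-2·(≡1) mod 3; (2|3)=-1, (1|3)=+1; (−1)^{1·-2·1}·(-1)^-2·(+1)^1 = +1.
v=7: a=7^1·(≡4), b=7^1·(≡4) mod 7; (4|7)=+1, (4|7)=+1; (−1)^{1·1·3}·(+1)^1·(+1)^1 = -1.
v=2: v_2(a)=1, v_2(b)=4; units ≡ 1, 5 (mod 8); ε·ε+αω+βω = 0·0+1·1+4·0 ≡ 1  ⇒  (a,b)_2 = -1.
v=11: a=11^2·(≡6), b=11^2·(≡5) mod 11; (6|11)=-1, (5|11)=+1; (−1)^{2·2·5}·(-1)^2·(+1)^2 = +1.
v=5: a=5^-2·(≡1), b=5^1·(≡2) mod 5; (1|5)=+1, (2|5)=-1; (−1)^{-2·1·2}·(+1)^1·(-1)^-2 = +1.
v=∞: 546 > 0 and -35 < 0  ⇒  (a,b)_∞ = +1.
Ram(546, -35) = {2, 7}; no ℚ_2-point on the conic.

[2, 7]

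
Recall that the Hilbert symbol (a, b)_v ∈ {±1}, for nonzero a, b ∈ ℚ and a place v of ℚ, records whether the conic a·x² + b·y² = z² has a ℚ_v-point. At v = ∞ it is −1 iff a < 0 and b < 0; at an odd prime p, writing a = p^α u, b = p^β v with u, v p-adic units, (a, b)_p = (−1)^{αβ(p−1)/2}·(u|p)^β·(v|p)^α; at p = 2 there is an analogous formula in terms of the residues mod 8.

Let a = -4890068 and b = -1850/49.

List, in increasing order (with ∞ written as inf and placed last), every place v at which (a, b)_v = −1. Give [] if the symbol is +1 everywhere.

[19, 37, 47, inf]

(a, b) ≡ (-893, -74) mod (ℚ^×)²; places V = {2, 5, 7, 19, 37, 47, ∞}.
(a,b)_5: α=0, u≡2; β=2, v≡4 (mod 5); (2|5)=-1, (4|5)=+1; sign (−1)^0·-1^2·+1^0 = +1.
(a,b)_7: α=0, u≡6; β=-2, v≡5 (mod 7); (6|7)=-1, (5|7)=-1; sign (−1)^0·-1^-2·-1^0 = +1.
(a,b)_2: α=2, β=1; u≡3, v≡3 (mod 8); ε(u)ε(v)=1·1, αω(v)=2·1, βω(u)=1·1; sum ≡ 0  ⇒  +1.
(a,b)_∞: sgn(-893)=−, sgn(-74)=−, so -1.
(a,b)_37: α=2, u≡17; β=1, v≡2 (mod 37); (17|37)=-1, (2|37)=-1; sign (−1)^0·-1^1·-1^2 = -1.
(a,b)_47: α=1, u≡14; β=0, v≡15 (mod 47); (14|47)=+1, (15|47)=-1; sign (−1)^0·+1^0·-1^1 = -1.
(a,b)_19: α=1, u≡2; β=0, v≡8 (mod 19); (2|19)=-1, (8|19)=-1; sign (−1)^0·-1^0·-1^1 = -1.
(-893, -74 / ℚ) ramifies at {19, 37, 47, ∞}: a division algebra.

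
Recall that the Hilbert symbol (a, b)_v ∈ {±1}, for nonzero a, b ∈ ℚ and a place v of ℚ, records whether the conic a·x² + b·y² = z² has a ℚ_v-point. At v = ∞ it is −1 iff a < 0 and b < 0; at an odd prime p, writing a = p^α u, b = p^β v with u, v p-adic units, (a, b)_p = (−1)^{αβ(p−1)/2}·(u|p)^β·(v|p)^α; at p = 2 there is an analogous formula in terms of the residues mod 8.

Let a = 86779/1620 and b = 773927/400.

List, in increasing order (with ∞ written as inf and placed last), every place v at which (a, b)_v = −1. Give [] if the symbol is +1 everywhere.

[2, 5, 7, 23]

Mod squares: a ≡ 8855, b ≡ 1463. Check v ∈ {∞, 2, 3, 5, 7, 11, 19, 23}.
v=19: a=19^0·(≡5), b=19^1·(≡16) mod 19; (5|19)=+1, (16|19)=+1; (−1)^{0·1·9}·(+1)^1·(+1)^0 = +1.
v=3: a=3^-4·(≡2), b=3^0·(≡2) mod 3; (2|3)=-1, (2|3)=-1; (−1)^{-4·0·1}·(-1)^0·(-1)^-4 = +1.
v=∞: 8855 > 0 and 1463 > 0  ⇒  (a,b)_∞ = +1.
v=2: v_2(a)=-2, v_2(b)=-4; units ≡ 7, 7 (mod 8); ε·ε+αω+βω = 1·1+-2·0+-4·0 ≡ 1  ⇒  (a,b)_2 = -1.
v=23: a=23^1·(≡7), b=23^2·(≡22) mod 23; (7|23)=-1, (22|23)=-1; (−1)^{1·2·11}·(-1)^2·(-1)^1 = -1.
v=5: a=5^-1·(≡1), b=5^-2·(≡2) mod 5; (1|5)=+1, (2|5)=-1; (−1)^{-1·-2·2}·(+1)^-2·(-1)^-1 = -1.
v=7: a=7^3·(≡5), b=7^1·(≡3) mod 7; (5|7)=-1, (3|7)=-1; (−1)^{3·1·3}·(-1)^1·(-1)^3 = -1.
v=11: a=11^1·(≡8), b=11^1·(≡3) mod 11; (8|11)=-1, (3|11)=+1; (−1)^{1·1·5}·(-1)^1·(+1)^1 = +1.
|Ram(8855, 1463)| = 4, even; anisotropic at {2, 5, 7, 23}.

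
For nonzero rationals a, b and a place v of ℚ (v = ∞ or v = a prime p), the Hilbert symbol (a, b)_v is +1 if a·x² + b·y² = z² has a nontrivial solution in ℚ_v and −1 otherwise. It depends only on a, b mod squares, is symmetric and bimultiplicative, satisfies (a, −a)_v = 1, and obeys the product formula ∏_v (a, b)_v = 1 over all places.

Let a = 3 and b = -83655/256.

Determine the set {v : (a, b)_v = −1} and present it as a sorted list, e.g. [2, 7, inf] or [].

(a, b) ≡ (3, -55) mod (ℚ^×)²; places V = {2, 3, 5, 11, 13, ∞}.
(a,b)_∞: sgn(3)=+, sgn(-55)=−, so +1.
(a,b)_13: α=0, u≡3; β=2, v≡10 (mod 13); (3|13)=+1, (10|13)=+1; sign (−1)^0·+1^2·+1^0 = +1.
(a,b)_5: α=0, u≡3; β=1, v≡4 (mod 5); (3|5)=-1, (4|5)=+1; sign (−1)^0·-1^1·+1^0 = -1.
(a,b)_3: α=1, u≡1; β=2, v≡2 (mod 3); (1|3)=+1, (2|3)=-1; sign (−1)^0·+1^2·-1^1 = -1.
(a,b)_2: α=0, β=-8; u≡3, v≡1 (mod 8); ε(u)ε(v)=1·0, αω(v)=0·0, βω(u)=-8·1; sum ≡ 0  ⇒  +1.
(a,b)_11: α=0, u≡3; β=1, v≡6 (mod 11); (3|11)=+1, (6|11)=-1; sign (−1)^0·+1^1·-1^0 = +1.
Ram(3, -55) = {3, 5}; no ℚ_3-point on the conic.

[3, 5]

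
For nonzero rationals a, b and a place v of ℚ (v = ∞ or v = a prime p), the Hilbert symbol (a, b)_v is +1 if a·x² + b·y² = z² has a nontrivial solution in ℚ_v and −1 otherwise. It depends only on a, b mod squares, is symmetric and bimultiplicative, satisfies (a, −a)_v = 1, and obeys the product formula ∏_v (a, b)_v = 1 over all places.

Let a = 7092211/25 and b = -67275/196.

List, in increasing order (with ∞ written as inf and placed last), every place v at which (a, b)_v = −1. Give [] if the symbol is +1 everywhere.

[23, 31]

(a, b) ≡ (144739, -299) mod (ℚ^×)²; places V = {2, 3, 5, 7, 13, 23, 29, 31, ∞}.
(a,b)_31: α=1, u≡5; β=0, v≡15 (mod 31); (5|31)=+1, (15|31)=-1; sign (−1)^0·+1^0·-1^1 = -1.
(a,b)_13: α=0, u≡4; β=1, v≡12 (mod 13); (4|13)=+1, (12|13)=+1; sign (−1)^0·+1^1·+1^0 = +1.
(a,b)_23: α=1, u≡21; β=1, v≡15 (mod 23); (21|23)=-1, (15|23)=-1; sign (−1)^1·-1^1·-1^1 = -1.
(a,b)_7: α=3, u≡5; β=-2, v≡4 (mod 7); (5|7)=-1, (4|7)=+1; sign (−1)^0·-1^-2·+1^3 = +1.
(a,b)_∞: sgn(144739)=+, sgn(-299)=−, so +1.
(a,b)_5: α=-2, u≡1; β=2, v≡4 (mod 5); (1|5)=+1, (4|5)=+1; sign (−1)^0·+1^2·+1^-2 = +1.
(a,b)_29: α=1, u≡14; β=0, v≡20 (mod 29); (14|29)=-1, (20|29)=+1; sign (−1)^0·-1^0·+1^1 = +1.
(a,b)_3: α=0, u≡1; β=2, v≡1 (mod 3); (1|3)=+1, (1|3)=+1; sign (−1)^0·+1^2·+1^0 = +1.
(a,b)_2: α=0, β=-2; u≡3, v≡5 (mod 8); ε(u)ε(v)=1·0, αω(v)=0·1, βω(u)=-2·1; sum ≡ 0  ⇒  +1.
(144739, -299 / ℚ) ramifies at {23, 31}: a division algebra.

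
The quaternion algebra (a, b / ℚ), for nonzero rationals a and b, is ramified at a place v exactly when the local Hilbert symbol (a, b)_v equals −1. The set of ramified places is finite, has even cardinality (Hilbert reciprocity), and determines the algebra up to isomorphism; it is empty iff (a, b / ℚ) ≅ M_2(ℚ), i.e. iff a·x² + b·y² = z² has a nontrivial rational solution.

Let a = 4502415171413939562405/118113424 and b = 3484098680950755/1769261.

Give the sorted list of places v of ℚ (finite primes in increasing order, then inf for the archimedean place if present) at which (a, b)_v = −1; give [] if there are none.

[29, 41, 47, 53]

(a, b) ≡ (5879605, 4457507495) mod (ℚ^×)²; places V = {2, 3, 5, 7, 11, 13, 19, 23, 29, 41, 43, 47, 53, ∞}.
(a,b)_11: α=-2, u≡10; β=0, v≡1 (mod 11); (10|11)=-1, (1|11)=+1; sign (−1)^0·-1^0·+1^-2 = +1.
(a,b)_23: α=5, u≡3; β=4, v≡1 (mod 23); (3|23)=+1, (1|23)=+1; sign (−1)^0·+1^4·+1^5 = +1.
(a,b)_47: α=2, u≡22; β=1, v≡21 (mod 47); (22|47)=-1, (21|47)=+1; sign (−1)^0·-1^1·+1^2 = -1.
(a,b)_3: α=2, u≡1; β=4, v≡2 (mod 3); (1|3)=+1, (2|3)=-1; sign (−1)^0·+1^4·-1^2 = +1.
(a,b)_13: α=-2, u≡4; β=-2, v≡9 (mod 13); (4|13)=+1, (9|13)=+1; sign (−1)^0·+1^-2·+1^-2 = +1.
(a,b)_29: α=1, u≡5; β=-1, v≡12 (mod 29); (5|29)=+1, (12|29)=-1; sign (−1)^0·+1^-1·-1^1 = -1.
(a,b)_∞: sgn(5879605)=+, sgn(4457507495)=+, so +1.
(a,b)_41: α=1, u≡19; β=1, v≡37 (mod 41); (19|41)=-1, (37|41)=+1; sign (−1)^0·-1^1·+1^1 = -1.
(a,b)_7: α=2, u≡1; β=1, v≡3 (mod 7); (1|7)=+1, (3|7)=-1; sign (−1)^0·+1^1·-1^2 = +1.
(a,b)_43: α=1, u≡24; β=1, v≡12 (mod 43); (24|43)=+1, (12|43)=-1; sign (−1)^1·+1^1·-1^1 = +1.
(a,b)_19: α=-2, u≡4; β=-2, v≡3 (mod 19); (4|19)=+1, (3|19)=-1; sign (−1)^0·+1^-2·-1^-2 = +1.
(a,b)_53: α=2, u≡8; β=1, v≡24 (mod 53); (8|53)=-1, (24|53)=+1; sign (−1)^0·-1^1·+1^2 = -1.
(a,b)_2: α=-4, β=0; u≡5, v≡7 (mod 8); ε(u)ε(v)=0·1, αω(v)=-4·0, βω(u)=0·1; sum ≡ 0  ⇒  +1.
(a,b)_5: α=1, u≡4; β=1, v≡1 (mod 5); (4|5)=+1, (1|5)=+1; sign (−1)^0·+1^1·+1^1 = +1.
|Ram(5879605, 4457507495)| = 4, even; anisotropic at {29, 41, 47, 53}.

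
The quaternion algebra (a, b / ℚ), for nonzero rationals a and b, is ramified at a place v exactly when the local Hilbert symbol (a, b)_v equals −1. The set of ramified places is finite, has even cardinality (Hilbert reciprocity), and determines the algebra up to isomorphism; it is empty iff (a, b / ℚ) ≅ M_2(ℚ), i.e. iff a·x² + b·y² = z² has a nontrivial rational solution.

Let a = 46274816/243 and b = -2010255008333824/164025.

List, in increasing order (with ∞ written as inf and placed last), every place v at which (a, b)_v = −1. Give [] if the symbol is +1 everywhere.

(a, b) ≡ (11067, -46) mod (ℚ^×)²; places V = {2, 3, 5, 7, 17, 23, 31, ∞}.
(a,b)_17: α=1, u≡5; β=2, v≡3 (mod 17); (5|17)=-1, (3|17)=-1; sign (−1)^0·-1^2·-1^1 = -1.
(a,b)_∞: sgn(11067)=+, sgn(-46)=−, so +1.
(a,b)_23: α=0, u≡8; β=1, v≡15 (mod 23); (8|23)=+1, (15|23)=-1; sign (−1)^0·+1^1·-1^0 = +1.
(a,b)_2: α=8, β=17; u≡3, v≡1 (mod 8); ε(u)ε(v)=1·0, αω(v)=8·0, βω(u)=17·1; sum ≡ 1  ⇒  -1.
(a,b)_31: α=1, u≡20; β=2, v≡4 (mod 31); (20|31)=+1, (4|31)=+1; sign (−1)^0·+1^2·+1^1 = +1.
(a,b)_5: α=0, u≡2; β=-2, v≡1 (mod 5); (2|5)=-1, (1|5)=+1; sign (−1)^0·-1^-2·+1^0 = +1.
(a,b)_7: α=3, u≡3; β=4, v≡3 (mod 7); (3|7)=-1, (3|7)=-1; sign (−1)^0·-1^4·-1^3 = -1.
(a,b)_3: α=-5, u≡2; β=-8, v≡2 (mod 3); (2|3)=-1, (2|3)=-1; sign (−1)^0·-1^-8·-1^-5 = -1.
|Ram(11067, -46)| = 4, even; anisotropic at {2, 3, 7, 17}.

[2, 3, 7, 17]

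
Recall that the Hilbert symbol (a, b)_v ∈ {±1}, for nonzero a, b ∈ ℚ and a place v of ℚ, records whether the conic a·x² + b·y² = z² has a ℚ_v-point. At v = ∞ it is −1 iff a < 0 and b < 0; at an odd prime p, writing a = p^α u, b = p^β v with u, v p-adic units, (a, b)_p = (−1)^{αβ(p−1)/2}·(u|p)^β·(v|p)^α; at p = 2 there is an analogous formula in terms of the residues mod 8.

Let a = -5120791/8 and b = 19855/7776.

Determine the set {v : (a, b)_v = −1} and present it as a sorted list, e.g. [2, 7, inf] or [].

Mod squares: a ≡ -35438, b ≡ 330. Check v ∈ {∞, 2, 3, 5, 11, 13, 17, 19, 29, 47}.
v=5: a=5^0·(≡3), b=5^1·(≡1) mod 5; (3|5)=-1, (1|5)=+1; (−1)^{0·1·2}·(-1)^1·(+1)^0 = -1.
v=3: a=3^0·(≡1), b=3^-5·(≡2) mod 3; (1|3)=+1, (2|3)=-1; (−1)^{0·-5·1}·(+1)^-5·(-1)^0 = +1.
v=11: a=11^0·(≡9), b=11^1·(≡10) mod 11; (9|11)=+1, (10|11)=-1; (−1)^{0·1·5}·(+1)^1·(-1)^0 = +1.
v=47: a=47^1·(≡5), b=47^0·(≡1) mod 47; (5|47)=-1, (1|47)=+1; (−1)^{1·0·23}·(-1)^0·(+1)^1 = +1.
v=19: a=19^0·(≡4), b=19^2·(≡11) mod 19; (4|19)=+1, (11|19)=+1; (−1)^{0·2·9}·(+1)^2·(+1)^0 = +1.
v=17: a=17^2·(≡10), b=17^0·(≡12) mod 17; (10|17)=-1, (12|17)=-1; (−1)^{2·0·8}·(-1)^0·(-1)^2 = +1.
v=13: a=13^1·(≡4), b=13^0·(≡2) mod 13; (4|13)=+1, (2|13)=-1; (−1)^{1·0·6}·(+1)^0·(-1)^1 = -1.
v=∞: -35438 < 0 and 330 > 0  ⇒  (a,b)_∞ = +1.
v=29: a=29^1·(≡22), b=29^0·(≡12) mod 29; (22|29)=+1, (12|29)=-1; (−1)^{1·0·14}·(+1)^0·(-1)^1 = -1.
v=2: v_2(a)=-3, v_2(b)=-5; units ≡ 1, 5 (mod 8); ε·ε+αω+βω = 0·0+-3·1+-5·0 ≡ 1  ⇒  (a,b)_2 = -1.
(-35438, 330 / ℚ) ramifies at {2, 5, 13, 29}: a division algebra.

[2, 5, 13, 29]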